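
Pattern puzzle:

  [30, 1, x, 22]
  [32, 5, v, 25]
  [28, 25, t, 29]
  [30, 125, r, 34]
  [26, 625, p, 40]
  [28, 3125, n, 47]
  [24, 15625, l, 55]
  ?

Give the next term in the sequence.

First part — alternating steps +2, −4, +2, −4, …: 30, 32, 28, 30, 26, 28, 24 → 26.
Second part: ×5 each step, so 1, 5, 25, 125, 625, 3125, 15625 → 78125.
Letter — letters move back 2 places in the alphabet: x, v, t, r, p, n, l → j.
Fourth part — differences are 3, 4, 5, … (increasing by 1 each time): 22, 25, 29, 34, 40, 47, 55 → 64.
Combining the parts gives [26, 78125, j, 64].

[26, 78125, j, 64]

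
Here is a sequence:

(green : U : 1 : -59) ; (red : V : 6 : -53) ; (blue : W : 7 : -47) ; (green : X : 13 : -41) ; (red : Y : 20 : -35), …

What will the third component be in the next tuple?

Third component: each term is the sum of the two before it; 1, 6, 7, 13, 20 → 33.

33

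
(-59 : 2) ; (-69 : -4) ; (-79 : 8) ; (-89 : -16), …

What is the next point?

First coordinate: −10 each step; -59, -69, -79, -89 → -99.
Second coordinate: 2, -4, 8, -16 → 32 (×(-2) each step).
So the next point is (-99 : 32).

(-99 : 32)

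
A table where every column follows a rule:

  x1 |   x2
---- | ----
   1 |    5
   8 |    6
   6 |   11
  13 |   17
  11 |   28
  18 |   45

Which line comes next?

16  73

Column x1 goes 1, 8, 6, 13, 11, 18 → 16 (alternating steps +7, −2, +7, −2, …).
For the column x2, each term is the sum of the two before it: 5, 6, 11, 17, 28, 45 → 73.
Combining the parts gives 16  73.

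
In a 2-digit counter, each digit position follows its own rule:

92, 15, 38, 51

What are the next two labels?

74, 97

First digit — +2 each step, mod 10: 9, 1, 3, 5 → 7 → 9.
Second digit: +3 each step, mod 10, so 2, 5, 8, 1 → 4 → 7.
Putting the parts together: 74 and then 97.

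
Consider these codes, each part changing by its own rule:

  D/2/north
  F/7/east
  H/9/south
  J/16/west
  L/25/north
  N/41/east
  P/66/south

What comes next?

Letter: letters move forward 2 places in the alphabet; D, F, H, J, L, N, P → R.
Second component — each term is the sum of the two before it: 2, 7, 9, 16, 25, 41, 66 → 107.
Direction: repeats north → east → south → west, so north, east, south, west, north, east, south → west.
Putting it together: R/107/west.

R/107/west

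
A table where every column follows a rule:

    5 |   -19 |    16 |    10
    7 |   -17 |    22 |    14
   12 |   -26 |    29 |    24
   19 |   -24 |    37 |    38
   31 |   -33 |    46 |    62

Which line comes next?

First component: 5, 7, 12, 19, 31 → 50 (each term is the sum of the two before it).
Second component: -19, -17, -26, -24, -33 → -31 (alternating steps +2, −9, +2, −9, …).
Third component: differences are 6, 7, 8, … (increasing by 1 each time), so 16, 22, 29, 37, 46 → 56.
Fourth component: always 2 × the first component, so 10, 14, 24, 38, 62 → 100.
Combining the parts gives 50  -31  56  100.

50  -31  56  100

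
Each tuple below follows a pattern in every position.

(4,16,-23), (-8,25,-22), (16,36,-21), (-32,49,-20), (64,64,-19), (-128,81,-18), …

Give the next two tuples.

(256,100,-17), (-512,121,-16)

First component: 4, -8, 16, -32, 64, -128 → 256 → -512 (×(-2) each step).
For the second component, perfect squares: 4², 5², 6², …: 16, 25, 36, 49, 64, 81 → 100 → 121.
Third component goes -23, -22, -21, -20, -19, -18 → -17 → -16 (+1 each step).
So the next two tuples are (256,100,-17) and (-512,121,-16).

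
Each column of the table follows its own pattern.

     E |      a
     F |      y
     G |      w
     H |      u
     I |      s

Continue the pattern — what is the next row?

J  q

First letter: E, F, G, H, I → J (letters move forward 1 place in the alphabet).
Second letter: a, y, w, u, s → q (letters move back 2 places in the alphabet, wrapping A→Z).
So the next row is J  q.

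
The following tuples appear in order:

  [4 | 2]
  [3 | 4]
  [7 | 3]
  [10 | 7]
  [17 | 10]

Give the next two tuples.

First entry: 4, 3, 7, 10, 17 → 27 → 44 (each term is the sum of the two before it).
Second entry goes 2, 4, 3, 7, 10 → 17 → 27 (always the previous value of the first entry).
Putting the parts together: [27 | 17] and then [44 | 27].

[27 | 17], [44 | 27]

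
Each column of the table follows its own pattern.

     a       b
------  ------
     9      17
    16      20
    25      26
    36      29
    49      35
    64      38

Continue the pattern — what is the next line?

Column a: 9, 16, 25, 36, 49, 64 → 81 (perfect squares: 3², 4², 5², …).
Column b: 17, 20, 26, 29, 35, 38 → 44 (alternating steps +3, +6, +3, +6, …).
So the next line is 81  44.

81  44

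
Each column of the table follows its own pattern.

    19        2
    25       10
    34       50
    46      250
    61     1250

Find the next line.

79  6250

For the first component, differences are 6, 9, 12, … (increasing by 3 each time): 19, 25, 34, 46, 61 → 79.
Second component goes 2, 10, 50, 250, 1250 → 6250 (×5 each step).
Combining the parts gives 79  6250.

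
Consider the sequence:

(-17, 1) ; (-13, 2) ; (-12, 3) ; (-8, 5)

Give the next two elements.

First value goes -17, -13, -12, -8 → -7 → -3 (alternating steps +4, +1, +4, +1, …).
Second value — each term is the sum of the two before it: 1, 2, 3, 5 → 8 → 13.
So the next two elements are (-7, 8) and (-3, 13).

(-7, 8), (-3, 13)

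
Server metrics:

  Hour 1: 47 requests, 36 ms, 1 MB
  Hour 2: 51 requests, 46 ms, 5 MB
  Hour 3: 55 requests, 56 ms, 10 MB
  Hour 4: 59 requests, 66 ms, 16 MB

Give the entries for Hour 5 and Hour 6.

63 requests, 76 ms, 23 MB; 67 requests, 86 ms, 31 MB

Requests: 47, 51, 55, 59 → 63 → 67 (+4 each step).
For the ms, +10 each step: 36, 46, 56, 66 → 76 → 86.
MB — differences are 4, 5, 6, … (increasing by 1 each time): 1, 5, 10, 16 → 23 → 31.
Putting the parts together: 63 requests, 76 ms, 23 MB and then 67 requests, 86 ms, 31 MB.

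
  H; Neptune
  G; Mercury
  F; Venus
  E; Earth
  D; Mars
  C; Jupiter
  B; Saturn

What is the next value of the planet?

For the planet, runs through the planets Mercury→Neptune: Neptune, Mercury, Venus, Earth, Mars, Jupiter, Saturn → Uranus.

Uranus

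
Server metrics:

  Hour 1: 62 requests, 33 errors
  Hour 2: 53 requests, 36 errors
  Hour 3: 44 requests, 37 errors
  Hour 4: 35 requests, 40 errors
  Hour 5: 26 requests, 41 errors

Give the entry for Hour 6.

Requests: 62, 53, 44, 35, 26 → 17 (−9 each step).
For the errors, alternating steps +3, +1, +3, +1, …: 33, 36, 37, 40, 41 → 44.
Putting it together: 17 requests, 44 errors.

17 requests, 44 errors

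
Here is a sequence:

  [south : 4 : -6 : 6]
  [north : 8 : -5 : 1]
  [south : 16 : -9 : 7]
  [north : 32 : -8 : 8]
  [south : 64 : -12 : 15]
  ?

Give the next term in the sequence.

[north : 128 : -11 : 23]

Direction: south, north, south, north, south → north (alternates south ↔ north).
Second component: ×2 each step, so 4, 8, 16, 32, 64 → 128.
Third component: -6, -5, -9, -8, -12 → -11 (alternating steps +1, −4, +1, −4, …).
Fourth component: each term is the sum of the two before it, so 6, 1, 7, 8, 15 → 23.
Putting it together: [north : 128 : -11 : 23].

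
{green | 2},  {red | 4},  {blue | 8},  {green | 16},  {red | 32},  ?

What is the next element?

Colour — repeats green → red → blue: green, red, blue, green, red → blue.
Second component goes 2, 4, 8, 16, 32 → 64 (×2 each step).
Putting it together: {blue | 64}.

{blue | 64}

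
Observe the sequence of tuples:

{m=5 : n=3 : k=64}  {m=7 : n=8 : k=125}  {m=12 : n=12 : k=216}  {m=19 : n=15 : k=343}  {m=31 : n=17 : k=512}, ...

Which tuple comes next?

{m=50 : n=18 : k=729}

M goes 5, 7, 12, 19, 31 → 50 (each term is the sum of the two before it).
N — differences are 5, 4, 3, … (decreasing by 1 each time): 3, 8, 12, 15, 17 → 18.
K: perfect cubes: 4³, 5³, 6³, …, so 64, 125, 216, 343, 512 → 729.
Combining the parts gives {m=50 : n=18 : k=729}.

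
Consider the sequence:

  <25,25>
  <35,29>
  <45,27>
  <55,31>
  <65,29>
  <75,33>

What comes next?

<85,31>

First component: +10 each step, so 25, 35, 45, 55, 65, 75 → 85.
Second component: 25, 29, 27, 31, 29, 33 → 31 (alternating steps +4, −2, +4, −2, …).
Combining the parts gives <85,31>.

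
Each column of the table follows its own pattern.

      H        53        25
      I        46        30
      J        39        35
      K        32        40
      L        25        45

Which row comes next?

Letter goes H, I, J, K, L → M (letters move forward 1 place in the alphabet).
For the second component, −7 each step: 53, 46, 39, 32, 25 → 18.
Third component: +5 each step, so 25, 30, 35, 40, 45 → 50.
Combining the parts gives M  18  50.

M  18  50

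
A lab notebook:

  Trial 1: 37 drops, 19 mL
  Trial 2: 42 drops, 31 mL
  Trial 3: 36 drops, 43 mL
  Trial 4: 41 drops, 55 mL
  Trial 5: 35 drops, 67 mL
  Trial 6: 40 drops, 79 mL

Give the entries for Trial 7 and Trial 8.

Drops: alternating steps +5, −6, +5, −6, …; 37, 42, 36, 41, 35, 40 → 34 → 39.
ML: +12 each step, so 19, 31, 43, 55, 67, 79 → 91 → 103.
Putting the parts together: 34 drops, 91 mL and then 39 drops, 103 mL.

34 drops, 91 mL; 39 drops, 103 mL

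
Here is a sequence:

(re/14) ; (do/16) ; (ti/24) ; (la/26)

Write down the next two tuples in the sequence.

Note: re, do, ti, la → sol → fa (runs backward through the solfège scale do→ti).
Second slot: 14, 16, 24, 26 → 34 → 36 (alternating steps +2, +8, +2, +8, …).
Putting the parts together: (sol/34) and then (fa/36).

(sol/34), (fa/36)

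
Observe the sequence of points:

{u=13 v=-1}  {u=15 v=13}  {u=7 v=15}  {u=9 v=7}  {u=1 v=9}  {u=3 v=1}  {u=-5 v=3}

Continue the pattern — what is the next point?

U: alternating steps +2, −8, +2, −8, …; 13, 15, 7, 9, 1, 3, -5 → -3.
V goes -1, 13, 15, 7, 9, 1, 3 → -5 (always the previous value of the u).
Combining the parts gives {u=-3 v=-5}.

{u=-3 v=-5}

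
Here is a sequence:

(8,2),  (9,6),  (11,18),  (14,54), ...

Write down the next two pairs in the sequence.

(18,162), (23,486)

First coordinate — differences are 1, 2, 3, … (increasing by 1 each time): 8, 9, 11, 14 → 18 → 23.
Second coordinate: 2, 6, 18, 54 → 162 → 486 (×3 each step).
Putting the parts together: (18,162) and then (23,486).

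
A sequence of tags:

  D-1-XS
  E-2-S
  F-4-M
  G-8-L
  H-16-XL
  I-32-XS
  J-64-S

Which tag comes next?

Letter: letters move forward 1 place in the alphabet; D, E, F, G, H, I, J → K.
Second component — ×2 each step: 1, 2, 4, 8, 16, 32, 64 → 128.
Size: repeats XS → S → M → L → XL, so XS, S, M, L, XL, XS, S → M.
Combining the parts gives K-128-M.

K-128-M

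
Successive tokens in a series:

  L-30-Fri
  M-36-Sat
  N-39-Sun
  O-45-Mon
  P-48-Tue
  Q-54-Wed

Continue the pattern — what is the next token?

R-57-Thu

Letter: letters move forward 1 place in the alphabet, so L, M, N, O, P, Q → R.
Second component goes 30, 36, 39, 45, 48, 54 → 57 (alternating steps +6, +3, +6, +3, …).
Day: Fri, Sat, Sun, Mon, Tue, Wed → Thu (runs through the weekdays Mon→Sun).
So the next token is R-57-Thu.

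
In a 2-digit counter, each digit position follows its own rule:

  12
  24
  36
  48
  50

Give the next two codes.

First digit — +1 each step, mod 10: 1, 2, 3, 4, 5 → 6 → 7.
Second digit goes 2, 4, 6, 8, 0 → 2 → 4 (+2 each step, mod 10).
Putting the parts together: 62 and then 74.

62, 74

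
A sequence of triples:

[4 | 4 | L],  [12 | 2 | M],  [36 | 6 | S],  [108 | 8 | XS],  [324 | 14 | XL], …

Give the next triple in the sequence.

First value: ×3 each step, so 4, 12, 36, 108, 324 → 972.
Second value goes 4, 2, 6, 8, 14 → 22 (each term is the sum of the two before it).
Size goes L, M, S, XS, XL → L (runs backward through clothing sizes XS→XL).
Combining the parts gives [972 | 22 | L].

[972 | 22 | L]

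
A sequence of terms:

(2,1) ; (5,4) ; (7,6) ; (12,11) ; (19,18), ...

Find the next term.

(31,30)

First part: each term is the sum of the two before it; 2, 5, 7, 12, 19 → 31.
Second part: always 1 less than the first part; 1, 4, 6, 11, 18 → 30.
Combining the parts gives (31,30).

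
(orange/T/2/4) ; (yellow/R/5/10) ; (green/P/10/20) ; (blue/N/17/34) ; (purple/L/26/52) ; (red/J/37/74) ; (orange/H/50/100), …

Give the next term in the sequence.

(yellow/F/65/130)

Colour: repeats orange → yellow → green → blue → purple → red; orange, yellow, green, blue, purple, red, orange → yellow.
For the letter, letters move back 2 places in the alphabet: T, R, P, N, L, J, H → F.
Third coordinate — differences are 3, 5, 7, … (increasing by 2 each time): 2, 5, 10, 17, 26, 37, 50 → 65.
Fourth coordinate: 4, 10, 20, 34, 52, 74, 100 → 130 (always 2 × the third coordinate).
So the next term is (yellow/F/65/130).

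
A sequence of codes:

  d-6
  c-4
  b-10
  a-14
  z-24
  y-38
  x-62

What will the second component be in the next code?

100

Letter: letters move back 1 place in the alphabet, wrapping A→Z, so d, c, b, a, z, y, x → w.
Second component: each term is the sum of the two before it; 6, 4, 10, 14, 24, 38, 62 → 100.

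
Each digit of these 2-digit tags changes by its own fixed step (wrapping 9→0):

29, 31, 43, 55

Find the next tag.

For the first digit, +1 each step, mod 10: 2, 3, 4, 5 → 6.
Second digit: 9, 1, 3, 5 → 7 (+2 each step, mod 10).
Putting it together: 67.

67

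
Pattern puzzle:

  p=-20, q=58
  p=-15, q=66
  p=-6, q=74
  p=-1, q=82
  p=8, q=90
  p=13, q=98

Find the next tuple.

p=22, q=106

P: alternating steps +5, +9, +5, +9, …, so -20, -15, -6, -1, 8, 13 → 22.
For the q, +8 each step: 58, 66, 74, 82, 90, 98 → 106.
So the next tuple is p=22, q=106.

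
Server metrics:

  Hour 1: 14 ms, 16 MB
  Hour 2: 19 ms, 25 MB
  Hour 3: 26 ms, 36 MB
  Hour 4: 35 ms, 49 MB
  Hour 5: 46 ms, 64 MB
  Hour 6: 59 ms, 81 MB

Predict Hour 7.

For the ms, differences are 5, 7, 9, … (increasing by 2 each time): 14, 19, 26, 35, 46, 59 → 74.
MB: perfect squares: 4², 5², 6², …; 16, 25, 36, 49, 64, 81 → 100.
Putting it together: 74 ms, 100 MB.

74 ms, 100 MB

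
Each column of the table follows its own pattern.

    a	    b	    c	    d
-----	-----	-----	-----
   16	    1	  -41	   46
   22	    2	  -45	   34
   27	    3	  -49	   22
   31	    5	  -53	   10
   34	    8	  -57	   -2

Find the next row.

Column a goes 16, 22, 27, 31, 34 → 36 (differences are 6, 5, 4, … (decreasing by 1 each time)).
Column b: 1, 2, 3, 5, 8 → 13 (each term is the sum of the two before it).
Column c goes -41, -45, -49, -53, -57 → -61 (−4 each step).
For the column d, −12 each step: 46, 34, 22, 10, -2 → -14.
Combining the parts gives 36  13  -61  -14.

36  13  -61  -14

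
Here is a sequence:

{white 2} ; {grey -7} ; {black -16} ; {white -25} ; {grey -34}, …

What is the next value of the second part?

-43

Second part: 2, -7, -16, -25, -34 → -43 (−9 each step).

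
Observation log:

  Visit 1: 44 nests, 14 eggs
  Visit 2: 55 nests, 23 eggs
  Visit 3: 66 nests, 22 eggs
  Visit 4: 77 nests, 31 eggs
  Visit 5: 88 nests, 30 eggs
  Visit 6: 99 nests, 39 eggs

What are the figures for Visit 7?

Nests — +11 each step: 44, 55, 66, 77, 88, 99 → 110.
Eggs — alternating steps +9, −1, +9, −1, …: 14, 23, 22, 31, 30, 39 → 38.
So the next row is 110 nests, 38 eggs.

110 nests, 38 eggs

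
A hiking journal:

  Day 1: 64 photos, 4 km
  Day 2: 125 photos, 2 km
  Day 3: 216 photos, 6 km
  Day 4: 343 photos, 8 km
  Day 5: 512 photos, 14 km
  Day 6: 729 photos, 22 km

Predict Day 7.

1000 photos, 36 km

For the photos, perfect cubes: 4³, 5³, 6³, …: 64, 125, 216, 343, 512, 729 → 1000.
Km — each term is the sum of the two before it: 4, 2, 6, 8, 14, 22 → 36.
Combining the parts gives 1000 photos, 36 km.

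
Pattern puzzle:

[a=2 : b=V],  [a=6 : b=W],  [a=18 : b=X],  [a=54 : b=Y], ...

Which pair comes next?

[a=162 : b=Z]

For the a, ×3 each step: 2, 6, 18, 54 → 162.
B goes V, W, X, Y → Z (letters move forward 1 place in the alphabet).
So the next pair is [a=162 : b=Z].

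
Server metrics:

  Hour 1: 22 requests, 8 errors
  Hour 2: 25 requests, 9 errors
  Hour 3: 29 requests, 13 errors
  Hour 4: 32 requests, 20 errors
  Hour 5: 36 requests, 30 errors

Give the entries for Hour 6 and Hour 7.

39 requests, 43 errors; 43 requests, 59 errors

Requests: alternating steps +3, +4, +3, +4, …; 22, 25, 29, 32, 36 → 39 → 43.
Errors goes 8, 9, 13, 20, 30 → 43 → 59 (differences are 1, 4, 7, … (increasing by 3 each time)).
Putting the parts together: 39 requests, 43 errors and then 43 requests, 59 errors.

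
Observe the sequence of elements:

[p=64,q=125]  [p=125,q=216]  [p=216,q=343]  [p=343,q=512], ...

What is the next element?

For the p, perfect cubes: 4³, 5³, 6³, …: 64, 125, 216, 343 → 512.
For the q, perfect cubes: 5³, 6³, 7³, …: 125, 216, 343, 512 → 729.
Putting it together: [p=512,q=729].

[p=512,q=729]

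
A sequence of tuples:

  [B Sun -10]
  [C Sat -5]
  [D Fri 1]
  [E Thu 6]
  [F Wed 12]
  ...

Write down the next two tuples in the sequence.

[G Tue 17], [H Mon 23]

Letter — letters move forward 1 place in the alphabet: B, C, D, E, F → G → H.
Day goes Sun, Sat, Fri, Thu, Wed → Tue → Mon (runs backward through the weekdays Mon→Sun).
Third component — alternating steps +5, +6, +5, +6, …: -10, -5, 1, 6, 12 → 17 → 23.
So the next two tuples are [G Tue 17] and [H Mon 23].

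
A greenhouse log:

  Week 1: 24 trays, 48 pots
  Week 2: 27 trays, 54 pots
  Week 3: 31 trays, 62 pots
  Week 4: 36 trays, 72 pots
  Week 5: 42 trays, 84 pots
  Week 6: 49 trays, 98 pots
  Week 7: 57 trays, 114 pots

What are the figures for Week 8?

Trays: differences are 3, 4, 5, … (increasing by 1 each time); 24, 27, 31, 36, 42, 49, 57 → 66.
Pots: always 2 × the trays; 48, 54, 62, 72, 84, 98, 114 → 132.
Combining the parts gives 66 trays, 132 pots.

66 trays, 132 pots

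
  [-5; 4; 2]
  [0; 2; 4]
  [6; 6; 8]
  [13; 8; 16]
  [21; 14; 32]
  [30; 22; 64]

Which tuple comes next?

First component: differences are 5, 6, 7, … (increasing by 1 each time), so -5, 0, 6, 13, 21, 30 → 40.
Second component: 4, 2, 6, 8, 14, 22 → 36 (each term is the sum of the two before it).
For the third component, ×2 each step: 2, 4, 8, 16, 32, 64 → 128.
So the next tuple is [40; 36; 128].

[40; 36; 128]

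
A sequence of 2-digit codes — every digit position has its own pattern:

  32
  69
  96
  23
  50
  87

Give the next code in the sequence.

14

First digit: 3, 6, 9, 2, 5, 8 → 1 (+3 each step, mod 10).
For the second digit, −3 each step, mod 10: 2, 9, 6, 3, 0, 7 → 4.
Combining the parts gives 14.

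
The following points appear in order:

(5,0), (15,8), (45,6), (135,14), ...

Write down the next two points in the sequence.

First value: 5, 15, 45, 135 → 405 → 1215 (×3 each step).
For the second value, alternating steps +8, −2, +8, −2, …: 0, 8, 6, 14 → 12 → 20.
So the next two points are (405,12) and (1215,20).

(405,12), (1215,20)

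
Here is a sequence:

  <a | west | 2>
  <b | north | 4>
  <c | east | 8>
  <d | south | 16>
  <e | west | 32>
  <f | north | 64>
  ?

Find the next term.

<g | east | 128>

Letter: a, b, c, d, e, f → g (letters move forward 1 place in the alphabet).
Direction: repeats west → north → east → south, so west, north, east, south, west, north → east.
Third value — ×2 each step: 2, 4, 8, 16, 32, 64 → 128.
Combining the parts gives <g | east | 128>.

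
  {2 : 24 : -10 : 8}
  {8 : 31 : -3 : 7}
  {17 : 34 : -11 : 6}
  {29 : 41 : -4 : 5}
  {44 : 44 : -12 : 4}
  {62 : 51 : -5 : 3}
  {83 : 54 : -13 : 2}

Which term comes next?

{107 : 61 : -6 : 1}

For the first component, differences are 6, 9, 12, … (increasing by 3 each time): 2, 8, 17, 29, 44, 62, 83 → 107.
For the second component, alternating steps +7, +3, +7, +3, …: 24, 31, 34, 41, 44, 51, 54 → 61.
Third component: -10, -3, -11, -4, -12, -5, -13 → -6 (alternating steps +7, −8, +7, −8, …).
Fourth component — −1 each step: 8, 7, 6, 5, 4, 3, 2 → 1.
Putting it together: {107 : 61 : -6 : 1}.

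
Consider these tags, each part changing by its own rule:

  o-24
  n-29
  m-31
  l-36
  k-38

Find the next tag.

For the letter, letters move back 1 place in the alphabet: o, n, m, l, k → j.
Second component: alternating steps +5, +2, +5, +2, …, so 24, 29, 31, 36, 38 → 43.
So the next tag is j-43.

j-43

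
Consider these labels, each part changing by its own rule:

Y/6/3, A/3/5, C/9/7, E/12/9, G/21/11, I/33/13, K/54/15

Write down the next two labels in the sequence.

M/87/17, O/141/19

Letter: letters move forward 2 places in the alphabet, wrapping Z→A; Y, A, C, E, G, I, K → M → O.
Second component: 6, 3, 9, 12, 21, 33, 54 → 87 → 141 (each term is the sum of the two before it).
Third component goes 3, 5, 7, 9, 11, 13, 15 → 17 → 19 (+2 each step).
So the next two labels are M/87/17 and O/141/19.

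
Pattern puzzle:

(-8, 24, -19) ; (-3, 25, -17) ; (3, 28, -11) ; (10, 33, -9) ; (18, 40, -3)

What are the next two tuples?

(27, 49, -1), (37, 60, 5)

First value — differences are 5, 6, 7, … (increasing by 1 each time): -8, -3, 3, 10, 18 → 27 → 37.
Second value — differences are 1, 3, 5, … (increasing by 2 each time): 24, 25, 28, 33, 40 → 49 → 60.
Third value goes -19, -17, -11, -9, -3 → -1 → 5 (alternating steps +2, +6, +2, +6, …).
Putting the parts together: (27, 49, -1) and then (37, 60, 5).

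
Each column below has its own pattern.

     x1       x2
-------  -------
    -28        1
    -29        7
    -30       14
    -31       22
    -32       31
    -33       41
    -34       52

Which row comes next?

For the column x1, −1 each step: -28, -29, -30, -31, -32, -33, -34 → -35.
Column x2: differences are 6, 7, 8, … (increasing by 1 each time); 1, 7, 14, 22, 31, 41, 52 → 64.
So the next row is -35  64.

-35  64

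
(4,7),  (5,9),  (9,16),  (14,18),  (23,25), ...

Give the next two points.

(37,27), (60,34)

First part — each term is the sum of the two before it: 4, 5, 9, 14, 23 → 37 → 60.
Second part: 7, 9, 16, 18, 25 → 27 → 34 (alternating steps +2, +7, +2, +7, …).
Putting the parts together: (37,27) and then (60,34).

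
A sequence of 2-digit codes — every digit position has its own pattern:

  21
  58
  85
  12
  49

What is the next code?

76

First digit: +3 each step, mod 10, so 2, 5, 8, 1, 4 → 7.
Second digit: −3 each step, mod 10, so 1, 8, 5, 2, 9 → 6.
So the next code is 76.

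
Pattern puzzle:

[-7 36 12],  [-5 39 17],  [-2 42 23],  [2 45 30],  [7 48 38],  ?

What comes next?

For the first value, differences are 2, 3, 4, … (increasing by 1 each time): -7, -5, -2, 2, 7 → 13.
Second value: 36, 39, 42, 45, 48 → 51 (+3 each step).
Third value goes 12, 17, 23, 30, 38 → 47 (differences are 5, 6, 7, … (increasing by 1 each time)).
Combining the parts gives [13 51 47].

[13 51 47]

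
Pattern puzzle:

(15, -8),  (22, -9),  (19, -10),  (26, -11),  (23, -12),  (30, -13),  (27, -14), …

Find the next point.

(34, -15)

First part goes 15, 22, 19, 26, 23, 30, 27 → 34 (alternating steps +7, −3, +7, −3, …).
Second part — −1 each step: -8, -9, -10, -11, -12, -13, -14 → -15.
Putting it together: (34, -15).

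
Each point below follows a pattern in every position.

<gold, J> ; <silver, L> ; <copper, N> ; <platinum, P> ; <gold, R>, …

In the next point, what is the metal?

silver

For the metal, repeats gold → silver → copper → platinum: gold, silver, copper, platinum, gold → silver.
Letter goes J, L, N, P, R → T (letters move forward 2 places in the alphabet).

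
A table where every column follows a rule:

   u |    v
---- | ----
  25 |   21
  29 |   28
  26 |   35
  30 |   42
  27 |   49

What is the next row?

31  56

Column u goes 25, 29, 26, 30, 27 → 31 (alternating steps +4, −3, +4, −3, …).
For the column v, +7 each step: 21, 28, 35, 42, 49 → 56.
So the next row is 31  56.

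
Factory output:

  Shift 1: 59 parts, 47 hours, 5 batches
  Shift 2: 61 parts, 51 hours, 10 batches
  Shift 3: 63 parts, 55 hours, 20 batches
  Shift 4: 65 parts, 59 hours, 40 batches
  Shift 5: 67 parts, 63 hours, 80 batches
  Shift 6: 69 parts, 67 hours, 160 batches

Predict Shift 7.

71 parts, 71 hours, 320 batches

Parts goes 59, 61, 63, 65, 67, 69 → 71 (+2 each step).
Hours: 47, 51, 55, 59, 63, 67 → 71 (+4 each step).
Batches — ×2 each step: 5, 10, 20, 40, 80, 160 → 320.
So the next record is 71 parts, 71 hours, 320 batches.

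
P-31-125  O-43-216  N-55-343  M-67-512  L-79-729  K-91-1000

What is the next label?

For the letter, letters move back 1 place in the alphabet: P, O, N, M, L, K → J.
For the second component, +12 each step: 31, 43, 55, 67, 79, 91 → 103.
Third component: 125, 216, 343, 512, 729, 1000 → 1331 (perfect cubes: 5³, 6³, 7³, …).
So the next label is J-103-1331.

J-103-1331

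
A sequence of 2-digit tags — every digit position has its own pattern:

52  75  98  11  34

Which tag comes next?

57

First digit: +2 each step, mod 10, so 5, 7, 9, 1, 3 → 5.
For the second digit, +3 each step, mod 10: 2, 5, 8, 1, 4 → 7.
Combining the parts gives 57.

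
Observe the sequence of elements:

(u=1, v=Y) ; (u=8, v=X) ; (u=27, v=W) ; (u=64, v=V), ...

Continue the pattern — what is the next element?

(u=125, v=U)

U goes 1, 8, 27, 64 → 125 (perfect cubes: 1³, 2³, 3³, …).
V: letters move back 1 place in the alphabet; Y, X, W, V → U.
Putting it together: (u=125, v=U).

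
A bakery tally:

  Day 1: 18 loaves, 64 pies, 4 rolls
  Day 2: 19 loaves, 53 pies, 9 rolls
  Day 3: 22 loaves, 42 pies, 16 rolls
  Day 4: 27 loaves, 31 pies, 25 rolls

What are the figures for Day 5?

34 loaves, 20 pies, 36 rolls

For the loaves, differences are 1, 3, 5, … (increasing by 2 each time): 18, 19, 22, 27 → 34.
Pies goes 64, 53, 42, 31 → 20 (−11 each step).
Rolls — perfect squares: 2², 3², 4², …: 4, 9, 16, 25 → 36.
Combining the parts gives 34 loaves, 20 pies, 36 rolls.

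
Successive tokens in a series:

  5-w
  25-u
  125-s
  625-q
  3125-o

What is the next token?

15625-m

First component: ×5 each step, so 5, 25, 125, 625, 3125 → 15625.
Letter: letters move back 2 places in the alphabet, so w, u, s, q, o → m.
So the next token is 15625-m.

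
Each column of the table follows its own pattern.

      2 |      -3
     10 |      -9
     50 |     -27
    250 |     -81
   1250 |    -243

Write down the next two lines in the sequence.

For the first component, ×5 each step: 2, 10, 50, 250, 1250 → 6250 → 31250.
Second component goes -3, -9, -27, -81, -243 → -729 → -2187 (×3 each step).
So the next two lines are 6250  -729 and 31250  -2187.

6250  -729; 31250  -2187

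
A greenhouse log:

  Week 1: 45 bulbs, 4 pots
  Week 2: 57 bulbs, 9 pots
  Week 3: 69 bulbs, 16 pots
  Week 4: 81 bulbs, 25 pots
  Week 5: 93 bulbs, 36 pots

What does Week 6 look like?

For the bulbs, +12 each step: 45, 57, 69, 81, 93 → 105.
Pots: perfect squares: 2², 3², 4², …, so 4, 9, 16, 25, 36 → 49.
Putting it together: 105 bulbs, 49 pots.

105 bulbs, 49 pots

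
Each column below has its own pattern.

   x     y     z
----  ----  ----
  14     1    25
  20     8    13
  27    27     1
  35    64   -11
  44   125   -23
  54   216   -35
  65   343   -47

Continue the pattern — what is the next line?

77  512  -59

Column x: 14, 20, 27, 35, 44, 54, 65 → 77 (differences are 6, 7, 8, … (increasing by 1 each time)).
Column y: 1, 8, 27, 64, 125, 216, 343 → 512 (perfect cubes: 1³, 2³, 3³, …).
Column z goes 25, 13, 1, -11, -23, -35, -47 → -59 (−12 each step).
So the next line is 77  512  -59.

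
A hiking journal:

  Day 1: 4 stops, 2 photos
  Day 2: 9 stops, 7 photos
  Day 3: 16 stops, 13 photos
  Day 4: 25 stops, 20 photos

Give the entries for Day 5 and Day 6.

Stops: perfect squares: 2², 3², 4², …; 4, 9, 16, 25 → 36 → 49.
Photos: differences are 5, 6, 7, … (increasing by 1 each time); 2, 7, 13, 20 → 28 → 37.
So the next two records are 36 stops, 28 photos and 49 stops, 37 photos.

36 stops, 28 photos; 49 stops, 37 photos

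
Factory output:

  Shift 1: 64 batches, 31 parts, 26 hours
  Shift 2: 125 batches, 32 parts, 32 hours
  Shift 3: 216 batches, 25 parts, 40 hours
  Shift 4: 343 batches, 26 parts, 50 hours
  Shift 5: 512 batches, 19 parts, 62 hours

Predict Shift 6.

For the batches, perfect cubes: 4³, 5³, 6³, …: 64, 125, 216, 343, 512 → 729.
Parts: alternating steps +1, −7, +1, −7, …, so 31, 32, 25, 26, 19 → 20.
For the hours, differences are 6, 8, 10, … (increasing by 2 each time): 26, 32, 40, 50, 62 → 76.
So the next record is 729 batches, 20 parts, 76 hours.

729 batches, 20 parts, 76 hours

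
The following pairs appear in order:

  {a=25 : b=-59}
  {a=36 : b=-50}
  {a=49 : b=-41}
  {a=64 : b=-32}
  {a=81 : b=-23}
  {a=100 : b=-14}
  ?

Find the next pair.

{a=121 : b=-5}

For the a, perfect squares: 5², 6², 7², …: 25, 36, 49, 64, 81, 100 → 121.
B goes -59, -50, -41, -32, -23, -14 → -5 (+9 each step).
Combining the parts gives {a=121 : b=-5}.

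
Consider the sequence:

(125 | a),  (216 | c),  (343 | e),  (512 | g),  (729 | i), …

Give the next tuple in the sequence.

(1000 | k)

First component: 125, 216, 343, 512, 729 → 1000 (perfect cubes: 5³, 6³, 7³, …).
Letter goes a, c, e, g, i → k (letters move forward 2 places in the alphabet).
Putting it together: (1000 | k).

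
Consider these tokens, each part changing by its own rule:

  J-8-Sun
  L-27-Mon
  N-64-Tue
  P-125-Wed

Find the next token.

Letter goes J, L, N, P → R (letters move forward 2 places in the alphabet).
Second component: perfect cubes: 2³, 3³, 4³, …, so 8, 27, 64, 125 → 216.
Day: runs through the weekdays Mon→Sun; Sun, Mon, Tue, Wed → Thu.
Putting it together: R-216-Thu.

R-216-Thu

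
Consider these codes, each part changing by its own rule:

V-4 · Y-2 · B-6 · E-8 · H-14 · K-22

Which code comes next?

N-36

Letter: letters move forward 3 places in the alphabet, wrapping Z→A, so V, Y, B, E, H, K → N.
Second component goes 4, 2, 6, 8, 14, 22 → 36 (each term is the sum of the two before it).
So the next code is N-36.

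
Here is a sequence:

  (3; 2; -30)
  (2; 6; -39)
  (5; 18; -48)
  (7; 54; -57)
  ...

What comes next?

First entry: 3, 2, 5, 7 → 12 (each term is the sum of the two before it).
Second entry: 2, 6, 18, 54 → 162 (×3 each step).
For the third entry, −9 each step: -30, -39, -48, -57 → -66.
Combining the parts gives (12; 162; -66).

(12; 162; -66)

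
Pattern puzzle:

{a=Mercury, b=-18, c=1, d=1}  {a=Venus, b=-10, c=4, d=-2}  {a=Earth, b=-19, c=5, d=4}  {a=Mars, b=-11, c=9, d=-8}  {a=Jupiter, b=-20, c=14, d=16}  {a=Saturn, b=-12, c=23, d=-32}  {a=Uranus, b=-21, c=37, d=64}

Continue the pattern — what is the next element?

{a=Neptune, b=-13, c=60, d=-128}

A: Mercury, Venus, Earth, Mars, Jupiter, Saturn, Uranus → Neptune (runs through the planets Mercury→Neptune).
B: alternating steps +8, −9, +8, −9, …, so -18, -10, -19, -11, -20, -12, -21 → -13.
C: each term is the sum of the two before it, so 1, 4, 5, 9, 14, 23, 37 → 60.
D: ×(-2) each step; 1, -2, 4, -8, 16, -32, 64 → -128.
Putting it together: {a=Neptune, b=-13, c=60, d=-128}.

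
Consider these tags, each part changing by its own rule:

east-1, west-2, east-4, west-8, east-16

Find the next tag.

west-32

Direction — alternates east ↔ west: east, west, east, west, east → west.
Second component goes 1, 2, 4, 8, 16 → 32 (×2 each step).
So the next tag is west-32.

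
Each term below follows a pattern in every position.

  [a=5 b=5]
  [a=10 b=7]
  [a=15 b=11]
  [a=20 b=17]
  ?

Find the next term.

A: 5, 10, 15, 20 → 25 (+5 each step).
For the b, differences are 2, 4, 6, … (increasing by 2 each time): 5, 7, 11, 17 → 25.
Putting it together: [a=25 b=25].

[a=25 b=25]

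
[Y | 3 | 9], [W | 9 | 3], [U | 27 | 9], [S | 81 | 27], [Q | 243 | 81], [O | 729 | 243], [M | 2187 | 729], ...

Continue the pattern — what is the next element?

[K | 6561 | 2187]

Letter: letters move back 2 places in the alphabet; Y, W, U, S, Q, O, M → K.
Second entry: ×3 each step, so 3, 9, 27, 81, 243, 729, 2187 → 6561.
Third entry: always the previous value of the second entry; 9, 3, 9, 27, 81, 243, 729 → 2187.
Combining the parts gives [K | 6561 | 2187].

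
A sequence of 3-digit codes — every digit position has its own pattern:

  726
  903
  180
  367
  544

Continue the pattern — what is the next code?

First digit goes 7, 9, 1, 3, 5 → 7 (+2 each step, mod 10).
Second digit: −2 each step, mod 10, so 2, 0, 8, 6, 4 → 2.
Third digit: −3 each step, mod 10, so 6, 3, 0, 7, 4 → 1.
So the next code is 721.

721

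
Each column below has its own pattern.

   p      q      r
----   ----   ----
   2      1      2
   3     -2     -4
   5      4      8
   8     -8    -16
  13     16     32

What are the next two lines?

Column p — each term is the sum of the two before it: 2, 3, 5, 8, 13 → 21 → 34.
Column q: ×(-2) each step; 1, -2, 4, -8, 16 → -32 → 64.
Column r goes 2, -4, 8, -16, 32 → -64 → 128 (always 2 × the column q).
Putting the parts together: 21  -32  -64 and then 34  64  128.

21  -32  -64; 34  64  128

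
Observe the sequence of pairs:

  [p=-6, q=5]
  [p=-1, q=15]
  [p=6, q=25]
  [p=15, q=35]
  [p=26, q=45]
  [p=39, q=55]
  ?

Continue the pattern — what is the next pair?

P: -6, -1, 6, 15, 26, 39 → 54 (differences are 5, 7, 9, … (increasing by 2 each time)).
Q: +10 each step, so 5, 15, 25, 35, 45, 55 → 65.
So the next pair is [p=54, q=65].

[p=54, q=65]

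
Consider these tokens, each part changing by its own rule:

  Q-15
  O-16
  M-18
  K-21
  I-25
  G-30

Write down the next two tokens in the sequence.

E-36, C-43

Letter: Q, O, M, K, I, G → E → C (letters move back 2 places in the alphabet).
For the second component, differences are 1, 2, 3, … (increasing by 1 each time): 15, 16, 18, 21, 25, 30 → 36 → 43.
So the next two tokens are E-36 and C-43.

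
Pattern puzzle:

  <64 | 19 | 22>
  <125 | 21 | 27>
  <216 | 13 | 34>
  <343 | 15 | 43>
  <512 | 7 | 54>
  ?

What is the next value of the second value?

9

For the first value, perfect cubes: 4³, 5³, 6³, …: 64, 125, 216, 343, 512 → 729.
Second value — alternating steps +2, −8, +2, −8, …: 19, 21, 13, 15, 7 → 9.
Third value: differences are 5, 7, 9, … (increasing by 2 each time), so 22, 27, 34, 43, 54 → 67.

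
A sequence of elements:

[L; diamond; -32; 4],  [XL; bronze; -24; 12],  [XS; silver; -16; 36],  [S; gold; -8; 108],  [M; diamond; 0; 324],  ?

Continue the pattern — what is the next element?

Size — runs through clothing sizes XS→XL: L, XL, XS, S, M → L.
Rank: diamond, bronze, silver, gold, diamond → bronze (repeats diamond → bronze → silver → gold).
Third value — +8 each step: -32, -24, -16, -8, 0 → 8.
Fourth value goes 4, 12, 36, 108, 324 → 972 (×3 each step).
Putting it together: [L; bronze; 8; 972].

[L; bronze; 8; 972]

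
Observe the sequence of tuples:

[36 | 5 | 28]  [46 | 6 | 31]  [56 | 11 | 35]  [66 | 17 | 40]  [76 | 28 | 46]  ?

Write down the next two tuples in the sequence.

[86 | 45 | 53], [96 | 73 | 61]

First slot — +10 each step: 36, 46, 56, 66, 76 → 86 → 96.
Second slot goes 5, 6, 11, 17, 28 → 45 → 73 (each term is the sum of the two before it).
Third slot: differences are 3, 4, 5, … (increasing by 1 each time); 28, 31, 35, 40, 46 → 53 → 61.
So the next two tuples are [86 | 45 | 53] and [96 | 73 | 61].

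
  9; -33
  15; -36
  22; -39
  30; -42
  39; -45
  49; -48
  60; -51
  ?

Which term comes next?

First slot: 9, 15, 22, 30, 39, 49, 60 → 72 (differences are 6, 7, 8, … (increasing by 1 each time)).
Second slot — −3 each step: -33, -36, -39, -42, -45, -48, -51 → -54.
Combining the parts gives 72; -54.

72; -54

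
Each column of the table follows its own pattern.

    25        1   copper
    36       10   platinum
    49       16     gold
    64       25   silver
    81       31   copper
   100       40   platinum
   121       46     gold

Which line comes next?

144  55  silver

For the first component, perfect squares: 5², 6², 7², …: 25, 36, 49, 64, 81, 100, 121 → 144.
Second component: alternating steps +9, +6, +9, +6, …; 1, 10, 16, 25, 31, 40, 46 → 55.
For the metal, repeats copper → platinum → gold → silver: copper, platinum, gold, silver, copper, platinum, gold → silver.
So the next line is 144  55  silver.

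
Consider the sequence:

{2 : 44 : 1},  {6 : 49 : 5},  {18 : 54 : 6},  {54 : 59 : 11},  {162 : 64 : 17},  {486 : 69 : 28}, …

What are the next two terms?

{1458 : 74 : 45}, {4374 : 79 : 73}

For the first slot, ×3 each step: 2, 6, 18, 54, 162, 486 → 1458 → 4374.
Second slot: +5 each step, so 44, 49, 54, 59, 64, 69 → 74 → 79.
Third slot: each term is the sum of the two before it, so 1, 5, 6, 11, 17, 28 → 45 → 73.
So the next two terms are {1458 : 74 : 45} and {4374 : 79 : 73}.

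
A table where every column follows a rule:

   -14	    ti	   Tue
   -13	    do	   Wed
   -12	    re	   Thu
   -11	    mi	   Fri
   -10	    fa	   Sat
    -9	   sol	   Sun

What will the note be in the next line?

la

First component: -14, -13, -12, -11, -10, -9 → -8 (+1 each step).
Note: runs through the solfège scale do→ti, so ti, do, re, mi, fa, sol → la.
Day — runs through the weekdays Mon→Sun: Tue, Wed, Thu, Fri, Sat, Sun → Mon.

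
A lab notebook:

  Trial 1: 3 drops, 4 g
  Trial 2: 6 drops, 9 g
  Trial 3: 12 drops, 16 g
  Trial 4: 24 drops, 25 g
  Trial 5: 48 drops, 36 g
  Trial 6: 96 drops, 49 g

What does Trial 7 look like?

Drops: ×2 each step, so 3, 6, 12, 24, 48, 96 → 192.
G goes 4, 9, 16, 25, 36, 49 → 64 (perfect squares: 2², 3², 4², …).
Combining the parts gives 192 drops, 64 g.

192 drops, 64 g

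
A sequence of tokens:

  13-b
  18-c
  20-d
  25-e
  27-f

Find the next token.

First component: alternating steps +5, +2, +5, +2, …; 13, 18, 20, 25, 27 → 32.
Letter goes b, c, d, e, f → g (letters move forward 1 place in the alphabet).
Combining the parts gives 32-g.

32-g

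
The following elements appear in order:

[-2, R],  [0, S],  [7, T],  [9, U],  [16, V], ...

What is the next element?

First value — alternating steps +2, +7, +2, +7, …: -2, 0, 7, 9, 16 → 18.
Letter: R, S, T, U, V → W (letters move forward 1 place in the alphabet).
Putting it together: [18, W].

[18, W]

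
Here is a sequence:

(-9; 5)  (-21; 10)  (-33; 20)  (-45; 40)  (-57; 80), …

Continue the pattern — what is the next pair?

First value: −12 each step, so -9, -21, -33, -45, -57 → -69.
Second value — ×2 each step: 5, 10, 20, 40, 80 → 160.
So the next pair is (-69; 160).

(-69; 160)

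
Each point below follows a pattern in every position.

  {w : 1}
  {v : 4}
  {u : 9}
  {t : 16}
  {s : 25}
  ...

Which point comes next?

For the letter, letters move back 1 place in the alphabet: w, v, u, t, s → r.
Second entry: perfect squares: 1², 2², 3², …; 1, 4, 9, 16, 25 → 36.
So the next point is {r : 36}.

{r : 36}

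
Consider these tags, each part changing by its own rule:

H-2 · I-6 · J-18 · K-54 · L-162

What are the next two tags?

For the letter, letters move forward 1 place in the alphabet: H, I, J, K, L → M → N.
For the second component, ×3 each step: 2, 6, 18, 54, 162 → 486 → 1458.
So the next two tags are M-486 and N-1458.

M-486, N-1458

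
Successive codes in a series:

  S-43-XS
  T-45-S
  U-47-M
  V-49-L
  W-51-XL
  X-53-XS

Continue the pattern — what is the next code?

Letter: letters move forward 1 place in the alphabet, so S, T, U, V, W, X → Y.
Second component goes 43, 45, 47, 49, 51, 53 → 55 (+2 each step).
For the size, repeats XS → S → M → L → XL: XS, S, M, L, XL, XS → S.
Putting it together: Y-55-S.

Y-55-S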